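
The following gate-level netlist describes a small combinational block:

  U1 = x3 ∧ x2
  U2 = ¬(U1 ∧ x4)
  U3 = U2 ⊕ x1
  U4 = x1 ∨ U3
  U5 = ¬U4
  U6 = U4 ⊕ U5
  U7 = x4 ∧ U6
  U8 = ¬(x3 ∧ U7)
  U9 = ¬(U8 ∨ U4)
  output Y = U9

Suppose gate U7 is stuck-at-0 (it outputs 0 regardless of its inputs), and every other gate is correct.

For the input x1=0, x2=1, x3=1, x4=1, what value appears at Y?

0

Propagate with U7 forced: U1=1, U2=0, U3=0, U4=0, U5=1, U6=1, U7=0 [stuck-at-0], U8=1, U9=0.
So Y = 0. (Without the fault it would be 1.)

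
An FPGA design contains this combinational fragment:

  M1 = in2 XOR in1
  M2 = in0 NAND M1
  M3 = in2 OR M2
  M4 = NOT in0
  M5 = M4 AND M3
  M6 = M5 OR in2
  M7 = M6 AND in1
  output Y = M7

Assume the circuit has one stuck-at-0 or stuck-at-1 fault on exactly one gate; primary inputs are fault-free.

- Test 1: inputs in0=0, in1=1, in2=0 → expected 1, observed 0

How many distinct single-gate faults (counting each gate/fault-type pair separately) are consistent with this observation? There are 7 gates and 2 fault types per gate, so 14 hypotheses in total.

6

Fault-free: M1=1, M2=1, M3=1, M4=1, M5=1, M6=1, M7=1 → 1. Observed 0.
  M1 stuck-at-0: output 1 ✗
  M1 stuck-at-1: output 1 ✗
  M2 stuck-at-0: output 0 ✓
  M2 stuck-at-1: output 1 ✗
  M3 stuck-at-0: output 0 ✓
  M3 stuck-at-1: output 1 ✗
  M4 stuck-at-0: output 0 ✓
  M4 stuck-at-1: output 1 ✗
  M5 stuck-at-0: output 0 ✓
  M5 stuck-at-1: output 1 ✗
  M6 stuck-at-0: output 0 ✓
  M6 stuck-at-1: output 1 ✗
  M7 stuck-at-0: output 0 ✓
  M7 stuck-at-1: output 1 ✗
Consistent faults: {M2 stuck-at-0, M3 stuck-at-0, M4 stuck-at-0, M5 stuck-at-0, M6 stuck-at-0, M7 stuck-at-0} — 6 in all.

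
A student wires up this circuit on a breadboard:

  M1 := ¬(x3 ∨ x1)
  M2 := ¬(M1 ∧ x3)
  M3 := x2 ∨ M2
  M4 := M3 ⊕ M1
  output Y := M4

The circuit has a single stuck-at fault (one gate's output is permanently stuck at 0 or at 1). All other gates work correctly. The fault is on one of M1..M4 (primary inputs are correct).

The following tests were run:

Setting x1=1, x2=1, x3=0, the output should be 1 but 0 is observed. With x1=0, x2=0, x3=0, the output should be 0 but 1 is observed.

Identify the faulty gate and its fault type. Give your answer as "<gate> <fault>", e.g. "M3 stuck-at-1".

M3 stuck-at-0

Fault-free values for test 1 (x1=1, x2=1, x3=0): M1=0, M2=1, M3=1, M4=1, giving Y=1. Observed 0.
Test 1: faults giving observed 0 are {M1 stuck-at-1, M3 stuck-at-0, M4 stuck-at-0}.
Test 2 (x1=0, x2=0, x3=0): fault-free M1=1, M2=1, M3=1, M4=0 → 0; observed 1. Eliminates M1 stuck-at-1, M4 stuck-at-0.
Only M3 stuck-at-0 is consistent with every test.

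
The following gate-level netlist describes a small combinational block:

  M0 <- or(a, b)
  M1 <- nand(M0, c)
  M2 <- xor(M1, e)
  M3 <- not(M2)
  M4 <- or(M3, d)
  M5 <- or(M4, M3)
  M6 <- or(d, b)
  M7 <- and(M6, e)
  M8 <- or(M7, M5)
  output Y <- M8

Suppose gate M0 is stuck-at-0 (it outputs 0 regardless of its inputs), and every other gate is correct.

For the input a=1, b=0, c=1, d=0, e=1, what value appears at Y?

Propagate with M0 forced: M0=0 [stuck-at-0], M1=1, M2=0, M3=1, M4=1, M5=1, M6=0, M7=0, M8=1.
So Y = 1. (Without the fault it would be 0.)

1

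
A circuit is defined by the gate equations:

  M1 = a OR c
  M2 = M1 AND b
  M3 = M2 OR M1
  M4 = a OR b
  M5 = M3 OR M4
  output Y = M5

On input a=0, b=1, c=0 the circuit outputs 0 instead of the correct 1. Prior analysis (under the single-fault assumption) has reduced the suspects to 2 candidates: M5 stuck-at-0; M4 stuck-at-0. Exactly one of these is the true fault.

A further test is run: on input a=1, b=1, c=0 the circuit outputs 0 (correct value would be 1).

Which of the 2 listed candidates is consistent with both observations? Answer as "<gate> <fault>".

Evaluate each candidate on input a=1, b=1, c=0:
  M5 stuck-at-0: M1=1, M2=1, M3=1, M4=1, M5=0 [stuck-at-0] → 0 — matches
  M4 stuck-at-0: M1=1, M2=1, M3=1, M4=0 [stuck-at-0], M5=1 → 1 — eliminated
Only M5 stuck-at-0 reproduces the observed 0.

M5 stuck-at-0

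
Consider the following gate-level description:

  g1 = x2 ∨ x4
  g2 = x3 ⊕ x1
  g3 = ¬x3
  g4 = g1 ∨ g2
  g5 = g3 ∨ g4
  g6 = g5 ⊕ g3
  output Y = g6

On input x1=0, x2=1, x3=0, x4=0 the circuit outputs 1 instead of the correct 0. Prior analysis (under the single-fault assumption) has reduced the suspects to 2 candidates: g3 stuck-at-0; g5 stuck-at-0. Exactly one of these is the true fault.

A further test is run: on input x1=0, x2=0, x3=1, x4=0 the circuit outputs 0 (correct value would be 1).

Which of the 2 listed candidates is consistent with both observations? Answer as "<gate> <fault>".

Evaluate each candidate on input x1=0, x2=0, x3=1, x4=0:
  g3 stuck-at-0: g1=0, g2=1, g3=0 [stuck-at-0], g4=1, g5=1, g6=1 → 1 — eliminated
  g5 stuck-at-0: g1=0, g2=1, g3=0, g4=1, g5=0 [stuck-at-0], g6=0 → 0 — matches
Only g5 stuck-at-0 reproduces the observed 0.

g5 stuck-at-0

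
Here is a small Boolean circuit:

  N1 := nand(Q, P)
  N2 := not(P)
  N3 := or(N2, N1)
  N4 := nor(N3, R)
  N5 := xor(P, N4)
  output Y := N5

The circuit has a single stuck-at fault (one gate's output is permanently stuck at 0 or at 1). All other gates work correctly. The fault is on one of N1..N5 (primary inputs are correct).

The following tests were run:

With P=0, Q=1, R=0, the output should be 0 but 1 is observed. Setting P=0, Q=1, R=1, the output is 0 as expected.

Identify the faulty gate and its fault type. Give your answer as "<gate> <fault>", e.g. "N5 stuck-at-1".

N3 stuck-at-0

Fault-free values for test 1 (P=0, Q=1, R=0): N1=1, N2=1, N3=1, N4=0, N5=0, giving Y=0. Observed 1.
Test 1: faults giving observed 1 are {N3 stuck-at-0, N4 stuck-at-1, N5 stuck-at-1}.
Test 2 (P=0, Q=1, R=1): fault-free N1=1, N2=1, N3=1, N4=0, N5=0 → 0; observed 0. Eliminates N4 stuck-at-1, N5 stuck-at-1.
Only N3 stuck-at-0 is consistent with every test.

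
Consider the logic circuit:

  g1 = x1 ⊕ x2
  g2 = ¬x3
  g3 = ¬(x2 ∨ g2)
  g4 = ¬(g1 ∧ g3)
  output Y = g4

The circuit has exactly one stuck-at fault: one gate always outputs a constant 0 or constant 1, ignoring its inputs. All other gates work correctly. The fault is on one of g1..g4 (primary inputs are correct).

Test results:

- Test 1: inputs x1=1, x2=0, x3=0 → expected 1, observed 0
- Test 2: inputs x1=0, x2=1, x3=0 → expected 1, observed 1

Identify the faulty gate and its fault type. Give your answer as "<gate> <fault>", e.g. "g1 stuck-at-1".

Fault-free values for test 1 (x1=1, x2=0, x3=0): g1=1, g2=1, g3=0, g4=1, giving Y=1. Observed 0.
Test 1: faults giving observed 0 are {g2 stuck-at-0, g3 stuck-at-1, g4 stuck-at-0}.
Test 2 (x1=0, x2=1, x3=0): fault-free g1=1, g2=1, g3=0, g4=1 → 1; observed 1. Eliminates g3 stuck-at-1, g4 stuck-at-0.
Only g2 stuck-at-0 is consistent with every test.

g2 stuck-at-0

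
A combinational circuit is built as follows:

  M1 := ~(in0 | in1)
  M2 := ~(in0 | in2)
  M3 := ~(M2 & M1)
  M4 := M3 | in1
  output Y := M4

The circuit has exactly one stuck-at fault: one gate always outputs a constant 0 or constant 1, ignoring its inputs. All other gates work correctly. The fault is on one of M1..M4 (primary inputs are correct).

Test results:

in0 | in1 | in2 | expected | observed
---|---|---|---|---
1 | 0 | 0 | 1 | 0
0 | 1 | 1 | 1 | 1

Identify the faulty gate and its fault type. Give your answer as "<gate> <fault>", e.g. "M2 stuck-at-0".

M3 stuck-at-0

Fault-free values for test 1 (in0=1, in1=0, in2=0): M1=0, M2=0, M3=1, M4=1, giving Y=1. Observed 0.
Test 1: faults giving observed 0 are {M3 stuck-at-0, M4 stuck-at-0}.
Test 2 (in0=0, in1=1, in2=1): fault-free M1=0, M2=0, M3=1, M4=1 → 1; observed 1. Eliminates M4 stuck-at-0.
Only M3 stuck-at-0 is consistent with every test.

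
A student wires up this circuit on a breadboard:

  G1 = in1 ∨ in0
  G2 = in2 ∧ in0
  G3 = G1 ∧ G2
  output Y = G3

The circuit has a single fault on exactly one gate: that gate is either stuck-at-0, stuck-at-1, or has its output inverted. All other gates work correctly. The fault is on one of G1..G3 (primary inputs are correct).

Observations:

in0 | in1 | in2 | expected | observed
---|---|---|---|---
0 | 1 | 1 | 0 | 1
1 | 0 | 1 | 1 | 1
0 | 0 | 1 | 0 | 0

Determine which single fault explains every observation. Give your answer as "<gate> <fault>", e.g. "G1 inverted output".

Fault-free values for test 1 (in0=0, in1=1, in2=1): G1=1, G2=0, G3=0, giving Y=0. Observed 1.
Test 1: faults giving observed 1 are {G2 stuck-at-1, G2 inverted output, G3 stuck-at-1, G3 inverted output}.
Test 2 (in0=1, in1=0, in2=1): fault-free G1=1, G2=1, G3=1 → 1; observed 1. Eliminates G2 inverted output, G3 inverted output.
Test 3 (in0=0, in1=0, in2=1): fault-free G1=0, G2=0, G3=0 → 0; observed 0. Eliminates G3 stuck-at-1.
Only G2 stuck-at-1 is consistent with every test.

G2 stuck-at-1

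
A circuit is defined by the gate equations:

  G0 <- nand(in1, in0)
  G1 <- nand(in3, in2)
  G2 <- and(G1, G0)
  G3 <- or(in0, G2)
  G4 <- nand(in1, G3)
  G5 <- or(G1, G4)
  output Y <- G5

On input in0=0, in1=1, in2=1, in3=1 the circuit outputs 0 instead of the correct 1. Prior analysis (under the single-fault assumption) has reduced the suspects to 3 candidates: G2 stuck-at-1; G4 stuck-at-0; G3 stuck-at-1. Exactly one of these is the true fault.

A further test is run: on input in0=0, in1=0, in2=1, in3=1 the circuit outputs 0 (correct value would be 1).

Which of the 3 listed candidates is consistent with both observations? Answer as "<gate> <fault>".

G4 stuck-at-0

Evaluate each candidate on input in0=0, in1=0, in2=1, in3=1:
  G2 stuck-at-1: G0=1, G1=0, G2=1 [stuck-at-1], G3=1, G4=1, G5=1 → 1 — eliminated
  G4 stuck-at-0: G0=1, G1=0, G2=0, G3=0, G4=0 [stuck-at-0], G5=0 → 0 — matches
  G3 stuck-at-1: G0=1, G1=0, G2=0, G3=1 [stuck-at-1], G4=1, G5=1 → 1 — eliminated
Only G4 stuck-at-0 reproduces the observed 0.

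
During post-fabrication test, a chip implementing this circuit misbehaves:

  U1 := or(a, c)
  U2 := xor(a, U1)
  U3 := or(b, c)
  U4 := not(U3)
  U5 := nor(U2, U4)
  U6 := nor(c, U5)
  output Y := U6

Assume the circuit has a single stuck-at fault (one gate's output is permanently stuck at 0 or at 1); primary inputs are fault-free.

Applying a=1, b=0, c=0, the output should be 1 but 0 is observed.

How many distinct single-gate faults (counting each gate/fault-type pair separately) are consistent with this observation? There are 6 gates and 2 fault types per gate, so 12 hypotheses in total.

Fault-free: U1=1, U2=0, U3=0, U4=1, U5=0, U6=1 → 1. Observed 0.
  U1 stuck-at-0: output 1 ✗
  U1 stuck-at-1: output 1 ✗
  U2 stuck-at-0: output 1 ✗
  U2 stuck-at-1: output 1 ✗
  U3 stuck-at-0: output 1 ✗
  U3 stuck-at-1: output 0 ✓
  U4 stuck-at-0: output 0 ✓
  U4 stuck-at-1: output 1 ✗
  U5 stuck-at-0: output 1 ✗
  U5 stuck-at-1: output 0 ✓
  U6 stuck-at-0: output 0 ✓
  U6 stuck-at-1: output 1 ✗
Consistent faults: {U3 stuck-at-1, U4 stuck-at-0, U5 stuck-at-1, U6 stuck-at-0} — 4 in all.

4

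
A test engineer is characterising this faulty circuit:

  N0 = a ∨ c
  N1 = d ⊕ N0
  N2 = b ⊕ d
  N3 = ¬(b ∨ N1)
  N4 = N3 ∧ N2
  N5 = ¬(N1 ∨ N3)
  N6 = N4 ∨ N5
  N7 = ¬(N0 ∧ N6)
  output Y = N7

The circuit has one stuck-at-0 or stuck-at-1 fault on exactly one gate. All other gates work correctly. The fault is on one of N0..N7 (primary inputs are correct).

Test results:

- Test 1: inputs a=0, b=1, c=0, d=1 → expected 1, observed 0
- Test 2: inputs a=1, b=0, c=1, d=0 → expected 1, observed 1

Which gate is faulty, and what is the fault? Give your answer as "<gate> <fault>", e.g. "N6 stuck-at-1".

Fault-free values for test 1 (a=0, b=1, c=0, d=1): N0=0, N1=1, N2=0, N3=0, N4=0, N5=0, N6=0, N7=1, giving Y=1. Observed 0.
Test 1: faults giving observed 0 are {N0 stuck-at-1, N7 stuck-at-0}.
Test 2 (a=1, b=0, c=1, d=0): fault-free N0=1, N1=1, N2=0, N3=0, N4=0, N5=0, N6=0, N7=1 → 1; observed 1. Eliminates N7 stuck-at-0.
Only N0 stuck-at-1 is consistent with every test.

N0 stuck-at-1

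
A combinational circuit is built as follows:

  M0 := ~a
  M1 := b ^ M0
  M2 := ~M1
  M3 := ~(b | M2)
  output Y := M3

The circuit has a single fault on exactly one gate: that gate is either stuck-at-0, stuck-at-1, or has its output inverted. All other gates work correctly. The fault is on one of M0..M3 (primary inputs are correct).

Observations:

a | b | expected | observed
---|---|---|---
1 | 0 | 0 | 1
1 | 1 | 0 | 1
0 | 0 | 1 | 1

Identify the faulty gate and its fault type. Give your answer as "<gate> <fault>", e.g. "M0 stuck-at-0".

M3 stuck-at-1

Fault-free values for test 1 (a=1, b=0): M0=0, M1=0, M2=1, M3=0, giving Y=0. Observed 1.
Test 1: faults giving observed 1 are {M0 stuck-at-1, M0 inverted output, M1 stuck-at-1, M1 inverted output, M2 stuck-at-0, M2 inverted output, M3 stuck-at-1, M3 inverted output}.
Test 2 (a=1, b=1): fault-free M0=0, M1=1, M2=0, M3=0 → 0; observed 1. Eliminates M0 stuck-at-1, M0 inverted output, M1 stuck-at-1, M1 inverted output, M2 stuck-at-0, M2 inverted output.
Test 3 (a=0, b=0): fault-free M0=1, M1=1, M2=0, M3=1 → 1; observed 1. Eliminates M3 inverted output.
Only M3 stuck-at-1 is consistent with every test.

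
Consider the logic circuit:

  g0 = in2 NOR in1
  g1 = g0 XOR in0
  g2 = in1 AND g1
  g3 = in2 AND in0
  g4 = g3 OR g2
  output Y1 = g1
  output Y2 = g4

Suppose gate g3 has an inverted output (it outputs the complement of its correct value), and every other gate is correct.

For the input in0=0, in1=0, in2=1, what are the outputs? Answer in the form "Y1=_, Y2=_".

Y1=0, Y2=1

Propagate with g3 forced: g0=0, g1=0, g2=0, g3=1 [inverted output], g4=1.
So the outputs are Y1=0, Y2=1. (Without the fault they would be Y1=0, Y2=0.)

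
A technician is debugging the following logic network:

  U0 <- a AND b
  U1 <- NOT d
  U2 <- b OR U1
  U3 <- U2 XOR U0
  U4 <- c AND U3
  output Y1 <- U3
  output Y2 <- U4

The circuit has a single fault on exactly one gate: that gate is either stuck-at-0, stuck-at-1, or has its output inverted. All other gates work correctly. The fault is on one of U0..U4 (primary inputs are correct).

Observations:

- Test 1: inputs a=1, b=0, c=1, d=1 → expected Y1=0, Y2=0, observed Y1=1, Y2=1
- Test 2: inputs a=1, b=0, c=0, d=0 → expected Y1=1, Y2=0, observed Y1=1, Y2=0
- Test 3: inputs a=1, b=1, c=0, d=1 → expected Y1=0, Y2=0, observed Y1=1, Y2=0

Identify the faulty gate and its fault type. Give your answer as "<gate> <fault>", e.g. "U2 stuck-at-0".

U3 stuck-at-1

Fault-free values for test 1 (a=1, b=0, c=1, d=1): U0=0, U1=0, U2=0, U3=0, U4=0, giving Y1=0, Y2=0. Observed Y1=1, Y2=1.
Test 1: faults giving observed Y1=1, Y2=1 are {U0 stuck-at-1, U0 inverted output, U1 stuck-at-1, U1 inverted output, U2 stuck-at-1, U2 inverted output, U3 stuck-at-1, U3 inverted output}.
Test 2 (a=1, b=0, c=0, d=0): fault-free U0=0, U1=1, U2=1, U3=1, U4=0 → Y1=1, Y2=0; observed Y1=1, Y2=0. Eliminates U0 stuck-at-1, U0 inverted output, U1 inverted output, U2 inverted output, U3 inverted output.
Test 3 (a=1, b=1, c=0, d=1): fault-free U0=1, U1=0, U2=1, U3=0, U4=0 → Y1=0, Y2=0; observed Y1=1, Y2=0. Eliminates U1 stuck-at-1, U2 stuck-at-1.
Only U3 stuck-at-1 is consistent with every test.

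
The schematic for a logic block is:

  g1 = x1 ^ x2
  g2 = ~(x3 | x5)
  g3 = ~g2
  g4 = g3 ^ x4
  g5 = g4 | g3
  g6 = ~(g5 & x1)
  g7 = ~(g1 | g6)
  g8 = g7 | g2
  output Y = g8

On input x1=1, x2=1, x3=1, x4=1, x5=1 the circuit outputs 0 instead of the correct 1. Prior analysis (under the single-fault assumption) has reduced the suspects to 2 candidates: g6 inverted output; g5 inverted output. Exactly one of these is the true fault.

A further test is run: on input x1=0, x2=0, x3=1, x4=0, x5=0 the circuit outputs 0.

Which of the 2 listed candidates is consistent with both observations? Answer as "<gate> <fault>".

g5 inverted output

Evaluate each candidate on input x1=0, x2=0, x3=1, x4=0, x5=0:
  g6 inverted output: g1=0, g2=0, g3=1, g4=1, g5=1, g6=0 [inverted output], g7=1, g8=1 → 1 — eliminated
  g5 inverted output: g1=0, g2=0, g3=1, g4=1, g5=0 [inverted output], g6=1, g7=0, g8=0 → 0 — matches
Only g5 inverted output reproduces the observed 0.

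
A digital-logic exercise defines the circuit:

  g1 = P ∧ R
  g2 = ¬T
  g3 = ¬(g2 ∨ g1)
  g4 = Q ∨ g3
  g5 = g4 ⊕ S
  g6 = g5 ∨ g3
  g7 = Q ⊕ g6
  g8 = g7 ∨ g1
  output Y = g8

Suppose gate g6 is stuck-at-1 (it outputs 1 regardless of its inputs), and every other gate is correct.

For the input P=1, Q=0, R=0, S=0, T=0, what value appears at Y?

Propagate with g6 forced: g1=0, g2=1, g3=0, g4=0, g5=0, g6=1 [stuck-at-1], g7=1, g8=1.
So Y = 1. (Without the fault it would be 0.)

1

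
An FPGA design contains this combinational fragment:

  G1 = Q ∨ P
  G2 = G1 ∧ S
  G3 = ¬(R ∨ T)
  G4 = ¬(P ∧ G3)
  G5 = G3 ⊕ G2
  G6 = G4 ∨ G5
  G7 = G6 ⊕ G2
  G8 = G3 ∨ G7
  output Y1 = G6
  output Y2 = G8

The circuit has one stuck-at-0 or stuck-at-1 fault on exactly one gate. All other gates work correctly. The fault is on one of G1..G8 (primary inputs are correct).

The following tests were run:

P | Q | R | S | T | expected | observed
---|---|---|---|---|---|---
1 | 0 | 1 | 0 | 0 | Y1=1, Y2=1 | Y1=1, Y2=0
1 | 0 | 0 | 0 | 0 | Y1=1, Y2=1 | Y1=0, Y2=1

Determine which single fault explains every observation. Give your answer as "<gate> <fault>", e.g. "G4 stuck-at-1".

G2 stuck-at-1

Fault-free values for test 1 (P=1, Q=0, R=1, S=0, T=0): G1=1, G2=0, G3=0, G4=1, G5=0, G6=1, G7=1, G8=1, giving Y1=1, Y2=1. Observed Y1=1, Y2=0.
Test 1: faults giving observed Y1=1, Y2=0 are {G2 stuck-at-1, G7 stuck-at-0, G8 stuck-at-0}.
Test 2 (P=1, Q=0, R=0, S=0, T=0): fault-free G1=1, G2=0, G3=1, G4=0, G5=1, G6=1, G7=1, G8=1 → Y1=1, Y2=1; observed Y1=0, Y2=1. Eliminates G7 stuck-at-0, G8 stuck-at-0.
Only G2 stuck-at-1 is consistent with every test.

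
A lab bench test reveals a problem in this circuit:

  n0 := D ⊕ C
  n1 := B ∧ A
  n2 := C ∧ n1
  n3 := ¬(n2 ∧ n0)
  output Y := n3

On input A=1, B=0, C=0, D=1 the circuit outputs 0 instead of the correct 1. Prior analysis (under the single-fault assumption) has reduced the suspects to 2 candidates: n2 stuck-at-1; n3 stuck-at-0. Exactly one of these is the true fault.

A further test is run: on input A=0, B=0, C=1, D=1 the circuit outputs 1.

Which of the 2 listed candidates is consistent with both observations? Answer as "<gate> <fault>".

Evaluate each candidate on input A=0, B=0, C=1, D=1:
  n2 stuck-at-1: n0=0, n1=0, n2=1 [stuck-at-1], n3=1 → 1 — matches
  n3 stuck-at-0: n0=0, n1=0, n2=0, n3=0 [stuck-at-0] → 0 — eliminated
Only n2 stuck-at-1 reproduces the observed 1.

n2 stuck-at-1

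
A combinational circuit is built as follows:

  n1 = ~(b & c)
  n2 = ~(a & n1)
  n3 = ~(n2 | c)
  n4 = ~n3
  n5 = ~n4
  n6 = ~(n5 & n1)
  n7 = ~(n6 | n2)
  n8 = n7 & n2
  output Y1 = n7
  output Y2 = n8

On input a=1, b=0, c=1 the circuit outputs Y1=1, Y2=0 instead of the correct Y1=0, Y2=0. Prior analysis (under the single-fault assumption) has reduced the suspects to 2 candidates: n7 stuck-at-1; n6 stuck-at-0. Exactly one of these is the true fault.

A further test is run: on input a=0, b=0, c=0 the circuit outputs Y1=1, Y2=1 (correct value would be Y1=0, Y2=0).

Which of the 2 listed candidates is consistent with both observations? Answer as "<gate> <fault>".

Evaluate each candidate on input a=0, b=0, c=0:
  n7 stuck-at-1: n1=1, n2=1, n3=0, n4=1, n5=0, n6=1, n7=1 [stuck-at-1], n8=1 → Y1=1, Y2=1 — matches
  n6 stuck-at-0: n1=1, n2=1, n3=0, n4=1, n5=0, n6=0 [stuck-at-0], n7=0, n8=0 → Y1=0, Y2=0 — eliminated
Only n7 stuck-at-1 reproduces the observed Y1=1, Y2=1.

n7 stuck-at-1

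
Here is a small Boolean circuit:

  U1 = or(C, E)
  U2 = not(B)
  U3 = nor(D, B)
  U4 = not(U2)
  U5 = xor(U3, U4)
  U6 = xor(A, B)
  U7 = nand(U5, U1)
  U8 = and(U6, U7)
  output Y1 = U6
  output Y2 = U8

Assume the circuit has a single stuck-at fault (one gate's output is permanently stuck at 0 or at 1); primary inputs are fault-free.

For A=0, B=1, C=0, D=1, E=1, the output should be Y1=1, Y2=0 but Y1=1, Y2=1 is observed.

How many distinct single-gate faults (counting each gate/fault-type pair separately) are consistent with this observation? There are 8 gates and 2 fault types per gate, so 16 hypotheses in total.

7

Fault-free: U1=1, U2=0, U3=0, U4=1, U5=1, U6=1, U7=0, U8=0 → Y1=1, Y2=0. Observed Y1=1, Y2=1.
  U1: stuck-at-0 ✓; others ✗
  U2: stuck-at-1 ✓; others ✗
  U3: stuck-at-1 ✓; others ✗
  U4: stuck-at-0 ✓; others ✗
  U5: stuck-at-0 ✓; others ✗
  U6: none of the 2 fault types match ✗
  U7: stuck-at-1 ✓; others ✗
  U8: stuck-at-1 ✓; others ✗
Consistent faults: {U1 stuck-at-0, U2 stuck-at-1, U3 stuck-at-1, U4 stuck-at-0, U5 stuck-at-0, U7 stuck-at-1, U8 stuck-at-1} — 7 in all.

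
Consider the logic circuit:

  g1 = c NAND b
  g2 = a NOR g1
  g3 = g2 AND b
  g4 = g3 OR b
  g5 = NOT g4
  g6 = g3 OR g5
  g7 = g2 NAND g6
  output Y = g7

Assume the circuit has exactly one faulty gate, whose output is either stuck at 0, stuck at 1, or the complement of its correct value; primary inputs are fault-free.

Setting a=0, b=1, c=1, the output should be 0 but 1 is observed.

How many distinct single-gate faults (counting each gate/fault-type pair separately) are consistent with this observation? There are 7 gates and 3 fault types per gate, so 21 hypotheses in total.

10

Fault-free: g1=0, g2=1, g3=1, g4=1, g5=0, g6=1, g7=0 → 0. Observed 1.
  g1: stuck-at-1, inverted output ✓; others ✗
  g2: stuck-at-0, inverted output ✓; others ✗
  g3: stuck-at-0, inverted output ✓; others ✗
  g4: none of the 3 fault types match ✗
  g5: none of the 3 fault types match ✗
  g6: stuck-at-0, inverted output ✓; others ✗
  g7: stuck-at-1, inverted output ✓; others ✗
Consistent faults: {g1 stuck-at-1, g1 inverted output, g2 stuck-at-0, g2 inverted output, g3 stuck-at-0, g3 inverted output, g6 stuck-at-0, g6 inverted output, g7 stuck-at-1, g7 inverted output} — 10 in all.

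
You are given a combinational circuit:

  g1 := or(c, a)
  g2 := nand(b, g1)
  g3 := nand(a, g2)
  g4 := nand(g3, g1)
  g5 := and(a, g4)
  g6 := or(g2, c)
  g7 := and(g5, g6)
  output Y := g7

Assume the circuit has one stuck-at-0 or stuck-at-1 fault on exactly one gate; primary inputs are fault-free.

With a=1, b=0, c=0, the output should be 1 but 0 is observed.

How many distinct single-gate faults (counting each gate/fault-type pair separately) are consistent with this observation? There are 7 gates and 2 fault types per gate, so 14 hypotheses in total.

Fault-free: g1=1, g2=1, g3=0, g4=1, g5=1, g6=1, g7=1 → 1. Observed 0.
  g1 stuck-at-0: output 1 ✗
  g1 stuck-at-1: output 1 ✗
  g2 stuck-at-0: output 0 ✓
  g2 stuck-at-1: output 1 ✗
  g3 stuck-at-0: output 1 ✗
  g3 stuck-at-1: output 0 ✓
  g4 stuck-at-0: output 0 ✓
  g4 stuck-at-1: output 1 ✗
  g5 stuck-at-0: output 0 ✓
  g5 stuck-at-1: output 1 ✗
  g6 stuck-at-0: output 0 ✓
  g6 stuck-at-1: output 1 ✗
  g7 stuck-at-0: output 0 ✓
  g7 stuck-at-1: output 1 ✗
Consistent faults: {g2 stuck-at-0, g3 stuck-at-1, g4 stuck-at-0, g5 stuck-at-0, g6 stuck-at-0, g7 stuck-at-0} — 6 in all.

6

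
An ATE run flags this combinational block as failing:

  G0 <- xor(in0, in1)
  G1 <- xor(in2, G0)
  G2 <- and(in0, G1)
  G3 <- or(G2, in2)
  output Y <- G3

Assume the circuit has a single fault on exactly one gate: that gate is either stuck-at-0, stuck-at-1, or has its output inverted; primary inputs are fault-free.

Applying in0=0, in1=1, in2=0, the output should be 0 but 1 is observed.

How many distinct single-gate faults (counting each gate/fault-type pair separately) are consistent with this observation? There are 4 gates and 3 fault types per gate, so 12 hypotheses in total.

Fault-free: G0=1, G1=1, G2=0, G3=0 → 0. Observed 1.
  G0 stuck-at-0: output 0 ✗
  G0 stuck-at-1: output 0 ✗
  G0 inverted output: output 0 ✗
  G1 stuck-at-0: output 0 ✗
  G1 stuck-at-1: output 0 ✗
  G1 inverted output: output 0 ✗
  G2 stuck-at-0: output 0 ✗
  G2 stuck-at-1: output 1 ✓
  G2 inverted output: output 1 ✓
  G3 stuck-at-0: output 0 ✗
  G3 stuck-at-1: output 1 ✓
  G3 inverted output: output 1 ✓
Consistent faults: {G2 stuck-at-1, G2 inverted output, G3 stuck-at-1, G3 inverted output} — 4 in all.

4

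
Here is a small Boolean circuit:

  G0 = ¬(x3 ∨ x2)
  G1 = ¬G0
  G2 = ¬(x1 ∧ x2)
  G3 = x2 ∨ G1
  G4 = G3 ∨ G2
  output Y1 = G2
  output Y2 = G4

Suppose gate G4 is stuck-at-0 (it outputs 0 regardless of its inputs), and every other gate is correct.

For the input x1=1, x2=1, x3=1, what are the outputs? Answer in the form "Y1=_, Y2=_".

Propagate with G4 forced: G0=0, G1=1, G2=0, G3=1, G4=0 [stuck-at-0].
So the outputs are Y1=0, Y2=0. (Without the fault they would be Y1=0, Y2=1.)

Y1=0, Y2=0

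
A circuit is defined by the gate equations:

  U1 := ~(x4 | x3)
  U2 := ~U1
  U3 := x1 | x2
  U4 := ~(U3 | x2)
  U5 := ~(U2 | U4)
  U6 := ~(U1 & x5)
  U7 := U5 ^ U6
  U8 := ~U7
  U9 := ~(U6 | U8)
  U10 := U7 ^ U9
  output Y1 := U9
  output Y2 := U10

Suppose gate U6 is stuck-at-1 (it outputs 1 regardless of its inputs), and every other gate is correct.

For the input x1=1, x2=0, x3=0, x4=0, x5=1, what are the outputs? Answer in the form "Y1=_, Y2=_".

Propagate with U6 forced: U1=1, U2=0, U3=1, U4=0, U5=1, U6=1 [stuck-at-1], U7=0, U8=1, U9=0, U10=0.
So the outputs are Y1=0, Y2=0. (Without the fault they would be Y1=1, Y2=0.)

Y1=0, Y2=0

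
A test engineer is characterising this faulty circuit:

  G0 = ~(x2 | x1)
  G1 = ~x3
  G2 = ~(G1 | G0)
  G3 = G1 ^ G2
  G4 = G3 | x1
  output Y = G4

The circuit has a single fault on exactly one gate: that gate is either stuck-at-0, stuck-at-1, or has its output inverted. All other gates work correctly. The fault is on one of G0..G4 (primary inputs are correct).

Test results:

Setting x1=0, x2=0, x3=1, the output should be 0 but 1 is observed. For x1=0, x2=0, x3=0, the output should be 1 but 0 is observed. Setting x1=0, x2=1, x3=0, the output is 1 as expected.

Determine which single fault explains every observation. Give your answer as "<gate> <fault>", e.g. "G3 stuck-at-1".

Fault-free values for test 1 (x1=0, x2=0, x3=1): G0=1, G1=0, G2=0, G3=0, G4=0, giving Y=0. Observed 1.
Test 1: faults giving observed 1 are {G0 stuck-at-0, G0 inverted output, G1 stuck-at-1, G1 inverted output, G2 stuck-at-1, G2 inverted output, G3 stuck-at-1, G3 inverted output, G4 stuck-at-1, G4 inverted output}.
Test 2 (x1=0, x2=0, x3=0): fault-free G0=1, G1=1, G2=0, G3=1, G4=1 → 1; observed 0. Eliminates G0 stuck-at-0, G0 inverted output, G1 stuck-at-1, G3 stuck-at-1, G4 stuck-at-1.
Test 3 (x1=0, x2=1, x3=0): fault-free G0=0, G1=1, G2=0, G3=1, G4=1 → 1; observed 1. Eliminates G2 stuck-at-1, G2 inverted output, G3 inverted output, G4 inverted output.
Only G1 inverted output is consistent with every test.

G1 inverted output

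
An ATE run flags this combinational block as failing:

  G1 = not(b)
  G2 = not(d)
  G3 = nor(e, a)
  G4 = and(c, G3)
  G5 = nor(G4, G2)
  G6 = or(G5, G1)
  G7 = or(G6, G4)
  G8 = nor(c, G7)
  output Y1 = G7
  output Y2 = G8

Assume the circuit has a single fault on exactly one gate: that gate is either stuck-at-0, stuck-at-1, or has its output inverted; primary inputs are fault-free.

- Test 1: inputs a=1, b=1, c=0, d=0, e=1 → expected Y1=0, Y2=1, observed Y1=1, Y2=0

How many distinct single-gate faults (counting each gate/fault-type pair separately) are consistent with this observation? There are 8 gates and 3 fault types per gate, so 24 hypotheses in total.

Fault-free: G1=0, G2=1, G3=0, G4=0, G5=0, G6=0, G7=0, G8=1 → Y1=0, Y2=1. Observed Y1=1, Y2=0.
  G1: stuck-at-1, inverted output ✓; others ✗
  G2: stuck-at-0, inverted output ✓; others ✗
  G3: none of the 3 fault types match ✗
  G4: stuck-at-1, inverted output ✓; others ✗
  G5: stuck-at-1, inverted output ✓; others ✗
  G6: stuck-at-1, inverted output ✓; others ✗
  G7: stuck-at-1, inverted output ✓; others ✗
  G8: none of the 3 fault types match ✗
Consistent faults: {G1 stuck-at-1, G1 inverted output, G2 stuck-at-0, G2 inverted output, G4 stuck-at-1, G4 inverted output, G5 stuck-at-1, G5 inverted output, G6 stuck-at-1, G6 inverted output, G7 stuck-at-1, G7 inverted output} — 12 in all.

12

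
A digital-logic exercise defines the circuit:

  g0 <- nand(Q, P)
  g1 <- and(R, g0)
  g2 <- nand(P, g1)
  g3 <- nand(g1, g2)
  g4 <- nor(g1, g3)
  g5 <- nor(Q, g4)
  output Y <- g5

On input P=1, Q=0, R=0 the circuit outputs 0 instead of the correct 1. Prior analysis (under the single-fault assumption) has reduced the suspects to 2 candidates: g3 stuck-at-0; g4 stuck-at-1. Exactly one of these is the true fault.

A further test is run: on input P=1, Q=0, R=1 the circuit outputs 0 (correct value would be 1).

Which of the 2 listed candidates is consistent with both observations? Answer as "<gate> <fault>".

Evaluate each candidate on input P=1, Q=0, R=1:
  g3 stuck-at-0: g0=1, g1=1, g2=0, g3=0 [stuck-at-0], g4=0, g5=1 → 1 — eliminated
  g4 stuck-at-1: g0=1, g1=1, g2=0, g3=1, g4=1 [stuck-at-1], g5=0 → 0 — matches
Only g4 stuck-at-1 reproduces the observed 0.

g4 stuck-at-1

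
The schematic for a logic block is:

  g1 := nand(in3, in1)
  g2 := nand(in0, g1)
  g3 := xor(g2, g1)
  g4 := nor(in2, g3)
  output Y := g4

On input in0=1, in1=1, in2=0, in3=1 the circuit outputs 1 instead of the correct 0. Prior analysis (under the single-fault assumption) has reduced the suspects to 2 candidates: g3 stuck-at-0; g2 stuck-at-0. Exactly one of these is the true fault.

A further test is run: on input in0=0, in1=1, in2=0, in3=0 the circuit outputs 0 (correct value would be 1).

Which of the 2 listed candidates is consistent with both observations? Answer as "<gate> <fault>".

Evaluate each candidate on input in0=0, in1=1, in2=0, in3=0:
  g3 stuck-at-0: g1=1, g2=1, g3=0 [stuck-at-0], g4=1 → 1 — eliminated
  g2 stuck-at-0: g1=1, g2=0 [stuck-at-0], g3=1, g4=0 → 0 — matches
Only g2 stuck-at-0 reproduces the observed 0.

g2 stuck-at-0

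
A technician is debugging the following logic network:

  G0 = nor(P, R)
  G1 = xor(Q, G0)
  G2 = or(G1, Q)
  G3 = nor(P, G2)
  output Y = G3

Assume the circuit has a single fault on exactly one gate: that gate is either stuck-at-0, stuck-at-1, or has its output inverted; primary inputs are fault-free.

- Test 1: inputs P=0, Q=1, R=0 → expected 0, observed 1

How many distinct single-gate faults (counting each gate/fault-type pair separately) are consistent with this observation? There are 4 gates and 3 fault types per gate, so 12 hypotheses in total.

4

Fault-free: G0=1, G1=0, G2=1, G3=0 → 0. Observed 1.
  G0 stuck-at-0: output 0 ✗
  G0 stuck-at-1: output 0 ✗
  G0 inverted output: output 0 ✗
  G1 stuck-at-0: output 0 ✗
  G1 stuck-at-1: output 0 ✗
  G1 inverted output: output 0 ✗
  G2 stuck-at-0: output 1 ✓
  G2 stuck-at-1: output 0 ✗
  G2 inverted output: output 1 ✓
  G3 stuck-at-0: output 0 ✗
  G3 stuck-at-1: output 1 ✓
  G3 inverted output: output 1 ✓
Consistent faults: {G2 stuck-at-0, G2 inverted output, G3 stuck-at-1, G3 inverted output} — 4 in all.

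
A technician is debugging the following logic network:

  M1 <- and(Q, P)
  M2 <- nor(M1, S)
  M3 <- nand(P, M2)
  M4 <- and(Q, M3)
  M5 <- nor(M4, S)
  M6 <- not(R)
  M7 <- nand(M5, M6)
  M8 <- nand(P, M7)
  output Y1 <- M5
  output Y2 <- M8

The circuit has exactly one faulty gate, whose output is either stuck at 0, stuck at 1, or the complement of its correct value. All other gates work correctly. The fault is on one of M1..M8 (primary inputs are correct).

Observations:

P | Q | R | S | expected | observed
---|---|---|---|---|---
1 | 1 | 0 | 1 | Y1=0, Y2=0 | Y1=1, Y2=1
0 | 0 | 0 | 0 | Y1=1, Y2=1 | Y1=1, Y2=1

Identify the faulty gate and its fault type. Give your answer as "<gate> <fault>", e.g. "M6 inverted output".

Fault-free values for test 1 (P=1, Q=1, R=0, S=1): M1=1, M2=0, M3=1, M4=1, M5=0, M6=1, M7=1, M8=0, giving Y1=0, Y2=0. Observed Y1=1, Y2=1.
Test 1: faults giving observed Y1=1, Y2=1 are {M5 stuck-at-1, M5 inverted output}.
Test 2 (P=0, Q=0, R=0, S=0): fault-free M1=0, M2=1, M3=1, M4=0, M5=1, M6=1, M7=0, M8=1 → Y1=1, Y2=1; observed Y1=1, Y2=1. Eliminates M5 inverted output.
Only M5 stuck-at-1 is consistent with every test.

M5 stuck-at-1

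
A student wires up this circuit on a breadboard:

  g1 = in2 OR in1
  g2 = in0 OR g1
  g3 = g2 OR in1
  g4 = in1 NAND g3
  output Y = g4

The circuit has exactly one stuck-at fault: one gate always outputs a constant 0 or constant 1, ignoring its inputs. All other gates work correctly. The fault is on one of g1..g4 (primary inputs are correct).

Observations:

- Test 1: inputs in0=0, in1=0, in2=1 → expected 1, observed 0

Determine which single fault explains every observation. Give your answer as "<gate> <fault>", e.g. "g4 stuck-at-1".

Fault-free values for test 1 (in0=0, in1=0, in2=1): g1=1, g2=1, g3=1, g4=1, giving Y=1. Observed 0.
Test 1: faults giving observed 0 are {g4 stuck-at-0}.
Only g4 stuck-at-0 is consistent with every test.

g4 stuck-at-0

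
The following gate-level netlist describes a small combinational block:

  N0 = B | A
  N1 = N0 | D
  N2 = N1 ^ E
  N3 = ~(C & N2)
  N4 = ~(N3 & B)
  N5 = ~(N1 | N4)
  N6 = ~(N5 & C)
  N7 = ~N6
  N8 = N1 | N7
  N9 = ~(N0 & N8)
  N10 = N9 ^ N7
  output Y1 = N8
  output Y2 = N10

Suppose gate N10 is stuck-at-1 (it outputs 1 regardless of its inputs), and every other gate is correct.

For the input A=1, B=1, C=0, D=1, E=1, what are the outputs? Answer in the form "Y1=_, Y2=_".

Y1=1, Y2=1

Propagate with N10 forced: N0=1, N1=1, N2=0, N3=1, N4=0, N5=0, N6=1, N7=0, N8=1, N9=0, N10=1 [stuck-at-1].
So the outputs are Y1=1, Y2=1. (Without the fault they would be Y1=1, Y2=0.)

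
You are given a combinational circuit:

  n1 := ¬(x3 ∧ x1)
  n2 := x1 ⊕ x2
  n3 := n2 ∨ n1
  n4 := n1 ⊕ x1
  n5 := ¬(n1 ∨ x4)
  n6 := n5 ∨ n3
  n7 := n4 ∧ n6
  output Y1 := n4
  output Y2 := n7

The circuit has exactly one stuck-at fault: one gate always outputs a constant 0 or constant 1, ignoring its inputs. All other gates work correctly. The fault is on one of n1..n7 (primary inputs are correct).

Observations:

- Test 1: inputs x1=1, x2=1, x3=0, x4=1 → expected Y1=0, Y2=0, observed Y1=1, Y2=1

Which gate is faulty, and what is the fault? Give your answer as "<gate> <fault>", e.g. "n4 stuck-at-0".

Fault-free values for test 1 (x1=1, x2=1, x3=0, x4=1): n1=1, n2=0, n3=1, n4=0, n5=0, n6=1, n7=0, giving Y1=0, Y2=0. Observed Y1=1, Y2=1.
Test 1: faults giving observed Y1=1, Y2=1 are {n4 stuck-at-1}.
Only n4 stuck-at-1 is consistent with every test.

n4 stuck-at-1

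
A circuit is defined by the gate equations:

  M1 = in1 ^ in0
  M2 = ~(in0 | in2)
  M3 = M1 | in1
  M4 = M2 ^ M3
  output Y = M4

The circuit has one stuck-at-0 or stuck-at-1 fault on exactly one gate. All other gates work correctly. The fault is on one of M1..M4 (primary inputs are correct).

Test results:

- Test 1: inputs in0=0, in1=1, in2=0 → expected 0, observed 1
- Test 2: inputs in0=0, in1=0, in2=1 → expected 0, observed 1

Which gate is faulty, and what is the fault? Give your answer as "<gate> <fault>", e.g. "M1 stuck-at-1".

Fault-free values for test 1 (in0=0, in1=1, in2=0): M1=1, M2=1, M3=1, M4=0, giving Y=0. Observed 1.
Test 1: faults giving observed 1 are {M2 stuck-at-0, M3 stuck-at-0, M4 stuck-at-1}.
Test 2 (in0=0, in1=0, in2=1): fault-free M1=0, M2=0, M3=0, M4=0 → 0; observed 1. Eliminates M2 stuck-at-0, M3 stuck-at-0.
Only M4 stuck-at-1 is consistent with every test.

M4 stuck-at-1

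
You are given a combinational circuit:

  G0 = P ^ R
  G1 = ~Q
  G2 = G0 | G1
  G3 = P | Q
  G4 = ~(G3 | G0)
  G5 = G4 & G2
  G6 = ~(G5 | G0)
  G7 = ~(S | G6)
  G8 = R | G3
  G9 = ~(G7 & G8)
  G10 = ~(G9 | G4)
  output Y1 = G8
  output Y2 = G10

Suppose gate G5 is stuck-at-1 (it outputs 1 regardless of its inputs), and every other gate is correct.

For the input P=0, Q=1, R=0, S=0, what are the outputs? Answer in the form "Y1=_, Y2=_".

Propagate with G5 forced: G0=0, G1=0, G2=0, G3=1, G4=0, G5=1 [stuck-at-1], G6=0, G7=1, G8=1, G9=0, G10=1.
So the outputs are Y1=1, Y2=1. (Without the fault they would be Y1=1, Y2=0.)

Y1=1, Y2=1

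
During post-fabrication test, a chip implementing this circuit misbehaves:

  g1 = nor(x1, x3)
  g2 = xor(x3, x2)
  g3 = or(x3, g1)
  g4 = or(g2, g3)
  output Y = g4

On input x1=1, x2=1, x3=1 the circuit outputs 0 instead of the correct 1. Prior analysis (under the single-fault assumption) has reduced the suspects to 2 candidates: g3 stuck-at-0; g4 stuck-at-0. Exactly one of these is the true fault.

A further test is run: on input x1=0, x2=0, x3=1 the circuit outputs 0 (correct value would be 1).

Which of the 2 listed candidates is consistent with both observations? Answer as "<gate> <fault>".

g4 stuck-at-0

Evaluate each candidate on input x1=0, x2=0, x3=1:
  g3 stuck-at-0: g1=0, g2=1, g3=0 [stuck-at-0], g4=1 → 1 — eliminated
  g4 stuck-at-0: g1=0, g2=1, g3=1, g4=0 [stuck-at-0] → 0 — matches
Only g4 stuck-at-0 reproduces the observed 0.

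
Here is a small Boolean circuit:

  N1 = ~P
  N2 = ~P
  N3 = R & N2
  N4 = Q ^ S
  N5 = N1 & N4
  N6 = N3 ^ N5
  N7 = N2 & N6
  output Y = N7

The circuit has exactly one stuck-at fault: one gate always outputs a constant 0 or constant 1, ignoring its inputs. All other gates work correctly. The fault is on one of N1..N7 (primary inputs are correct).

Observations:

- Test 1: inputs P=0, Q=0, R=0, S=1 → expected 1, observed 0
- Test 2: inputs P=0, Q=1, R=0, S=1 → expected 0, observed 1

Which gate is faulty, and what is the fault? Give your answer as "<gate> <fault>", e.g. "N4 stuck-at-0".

N3 stuck-at-1

Fault-free values for test 1 (P=0, Q=0, R=0, S=1): N1=1, N2=1, N3=0, N4=1, N5=1, N6=1, N7=1, giving Y=1. Observed 0.
Test 1: faults giving observed 0 are {N1 stuck-at-0, N2 stuck-at-0, N3 stuck-at-1, N4 stuck-at-0, N5 stuck-at-0, N6 stuck-at-0, N7 stuck-at-0}.
Test 2 (P=0, Q=1, R=0, S=1): fault-free N1=1, N2=1, N3=0, N4=0, N5=0, N6=0, N7=0 → 0; observed 1. Eliminates N1 stuck-at-0, N2 stuck-at-0, N4 stuck-at-0, N5 stuck-at-0, N6 stuck-at-0, N7 stuck-at-0.
Only N3 stuck-at-1 is consistent with every test.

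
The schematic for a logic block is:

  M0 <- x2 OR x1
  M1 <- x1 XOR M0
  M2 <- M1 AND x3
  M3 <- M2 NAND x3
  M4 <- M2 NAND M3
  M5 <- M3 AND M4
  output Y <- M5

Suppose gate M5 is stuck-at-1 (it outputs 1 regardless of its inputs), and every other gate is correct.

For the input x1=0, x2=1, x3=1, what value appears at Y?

Propagate with M5 forced: M0=1, M1=1, M2=1, M3=0, M4=1, M5=1 [stuck-at-1].
So Y = 1. (Without the fault it would be 0.)

1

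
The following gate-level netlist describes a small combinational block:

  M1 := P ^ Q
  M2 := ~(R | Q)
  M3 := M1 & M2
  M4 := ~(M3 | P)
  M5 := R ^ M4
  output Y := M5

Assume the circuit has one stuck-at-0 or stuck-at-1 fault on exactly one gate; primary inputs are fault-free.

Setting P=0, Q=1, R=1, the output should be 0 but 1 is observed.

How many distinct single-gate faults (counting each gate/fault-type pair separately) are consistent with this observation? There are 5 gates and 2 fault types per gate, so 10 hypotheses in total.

Fault-free: M1=1, M2=0, M3=0, M4=1, M5=0 → 0. Observed 1.
  M1 stuck-at-0: output 0 ✗
  M1 stuck-at-1: output 0 ✗
  M2 stuck-at-0: output 0 ✗
  M2 stuck-at-1: output 1 ✓
  M3 stuck-at-0: output 0 ✗
  M3 stuck-at-1: output 1 ✓
  M4 stuck-at-0: output 1 ✓
  M4 stuck-at-1: output 0 ✗
  M5 stuck-at-0: output 0 ✗
  M5 stuck-at-1: output 1 ✓
Consistent faults: {M2 stuck-at-1, M3 stuck-at-1, M4 stuck-at-0, M5 stuck-at-1} — 4 in all.

4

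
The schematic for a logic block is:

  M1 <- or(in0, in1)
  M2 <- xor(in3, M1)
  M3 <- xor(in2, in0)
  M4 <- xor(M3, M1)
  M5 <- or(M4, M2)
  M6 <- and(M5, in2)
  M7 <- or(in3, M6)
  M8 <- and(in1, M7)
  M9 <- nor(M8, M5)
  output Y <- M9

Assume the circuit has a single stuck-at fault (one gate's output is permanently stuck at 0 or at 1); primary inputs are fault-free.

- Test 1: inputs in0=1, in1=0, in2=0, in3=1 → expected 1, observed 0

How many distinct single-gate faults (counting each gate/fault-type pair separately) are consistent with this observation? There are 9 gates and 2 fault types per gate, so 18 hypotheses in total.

Fault-free: M1=1, M2=0, M3=1, M4=0, M5=0, M6=0, M7=1, M8=0, M9=1 → 1. Observed 0.
  M1: stuck-at-0 ✓; others ✗
  M2: stuck-at-1 ✓; others ✗
  M3: stuck-at-0 ✓; others ✗
  M4: stuck-at-1 ✓; others ✗
  M5: stuck-at-1 ✓; others ✗
  M6: none of the 2 fault types match ✗
  M7: none of the 2 fault types match ✗
  M8: stuck-at-1 ✓; others ✗
  M9: stuck-at-0 ✓; others ✗
Consistent faults: {M1 stuck-at-0, M2 stuck-at-1, M3 stuck-at-0, M4 stuck-at-1, M5 stuck-at-1, M8 stuck-at-1, M9 stuck-at-0} — 7 in all.

7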